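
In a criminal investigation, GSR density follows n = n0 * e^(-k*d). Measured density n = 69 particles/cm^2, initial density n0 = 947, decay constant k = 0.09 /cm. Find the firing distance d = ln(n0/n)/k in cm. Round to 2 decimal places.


GSR distance calculation:
n0/n = 947 / 69 = 13.724638
ln(n0/n) = 2.619193
d = 2.619193 / 0.09 = 29.10 cm

29.10


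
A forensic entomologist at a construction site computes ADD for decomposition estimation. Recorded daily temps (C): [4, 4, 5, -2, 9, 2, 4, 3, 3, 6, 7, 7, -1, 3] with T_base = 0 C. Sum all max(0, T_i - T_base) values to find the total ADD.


Computing ADD day by day:
Day 1: max(0, 4 - 0) = 4
Day 2: max(0, 4 - 0) = 4
Day 3: max(0, 5 - 0) = 5
Day 4: max(0, -2 - 0) = 0
Day 5: max(0, 9 - 0) = 9
Day 6: max(0, 2 - 0) = 2
Day 7: max(0, 4 - 0) = 4
Day 8: max(0, 3 - 0) = 3
Day 9: max(0, 3 - 0) = 3
Day 10: max(0, 6 - 0) = 6
Day 11: max(0, 7 - 0) = 7
Day 12: max(0, 7 - 0) = 7
Day 13: max(0, -1 - 0) = 0
Day 14: max(0, 3 - 0) = 3
Total ADD = 57

57


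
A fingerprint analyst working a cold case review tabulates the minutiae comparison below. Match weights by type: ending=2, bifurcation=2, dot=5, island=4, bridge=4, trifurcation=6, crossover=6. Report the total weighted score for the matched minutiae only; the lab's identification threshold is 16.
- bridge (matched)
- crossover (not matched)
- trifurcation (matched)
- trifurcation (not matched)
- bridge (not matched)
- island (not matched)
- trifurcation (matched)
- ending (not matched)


Weighted minutiae match score:
  bridge: matched, +4 (running total 4)
  crossover: not matched, +0
  trifurcation: matched, +6 (running total 10)
  trifurcation: not matched, +0
  bridge: not matched, +0
  island: not matched, +0
  trifurcation: matched, +6 (running total 16)
  ending: not matched, +0
Total score = 16
Threshold = 16; verdict = identification

16


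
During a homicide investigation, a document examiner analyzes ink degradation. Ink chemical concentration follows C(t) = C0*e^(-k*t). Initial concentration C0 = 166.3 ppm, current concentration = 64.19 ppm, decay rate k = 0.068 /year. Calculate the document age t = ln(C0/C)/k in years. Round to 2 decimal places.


Document age estimation:
C0/C = 166.3 / 64.19 = 2.590746
ln(C0/C) = 0.951946
t = 0.951946 / 0.068 = 14.00 years

14.00


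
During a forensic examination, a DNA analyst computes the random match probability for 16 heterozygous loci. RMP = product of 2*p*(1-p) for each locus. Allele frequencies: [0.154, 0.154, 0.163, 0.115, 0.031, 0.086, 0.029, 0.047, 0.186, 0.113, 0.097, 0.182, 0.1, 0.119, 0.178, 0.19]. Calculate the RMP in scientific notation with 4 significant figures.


Computing RMP for 16 loci:
Locus 1: 2 * 0.154 * 0.846 = 0.260568
Locus 2: 2 * 0.154 * 0.846 = 0.260568
Locus 3: 2 * 0.163 * 0.837 = 0.272862
Locus 4: 2 * 0.115 * 0.885 = 0.20355
Locus 5: 2 * 0.031 * 0.969 = 0.060078
Locus 6: 2 * 0.086 * 0.914 = 0.157208
Locus 7: 2 * 0.029 * 0.971 = 0.056318
Locus 8: 2 * 0.047 * 0.953 = 0.089582
Locus 9: 2 * 0.186 * 0.814 = 0.302808
Locus 10: 2 * 0.113 * 0.887 = 0.200462
Locus 11: 2 * 0.097 * 0.903 = 0.175182
Locus 12: 2 * 0.182 * 0.818 = 0.297752
Locus 13: 2 * 0.1 * 0.9 = 0.18
Locus 14: 2 * 0.119 * 0.881 = 0.209678
Locus 15: 2 * 0.178 * 0.822 = 0.292632
Locus 16: 2 * 0.19 * 0.81 = 0.3078
RMP = 1.934e-12

1.934e-12


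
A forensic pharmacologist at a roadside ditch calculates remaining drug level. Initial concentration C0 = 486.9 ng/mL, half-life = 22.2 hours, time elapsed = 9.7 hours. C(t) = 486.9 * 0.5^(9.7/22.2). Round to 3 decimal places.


Drug concentration decay:
Number of half-lives = t / t_half = 9.7 / 22.2 = 0.436937
Decay factor = 0.5^0.436937 = 0.73870129
C(t) = 486.9 * 0.73870129 = 359.674 ng/mL

359.674


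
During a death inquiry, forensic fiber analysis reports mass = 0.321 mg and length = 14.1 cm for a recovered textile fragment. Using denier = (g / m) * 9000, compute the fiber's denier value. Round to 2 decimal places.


Denier calculation:
Mass in grams = 0.321 mg / 1000 = 0.000321 g
Length in meters = 14.1 cm / 100 = 0.141 m
Linear density = mass / length = 0.000321 / 0.141 = 0.0022766 g/m
Denier = (g/m) * 9000 = 0.0022766 * 9000 = 20.49

20.49


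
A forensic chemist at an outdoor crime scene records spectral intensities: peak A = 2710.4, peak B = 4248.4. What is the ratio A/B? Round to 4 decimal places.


Spectral peak ratio:
Peak A = 2710.4 counts
Peak B = 4248.4 counts
Ratio = 2710.4 / 4248.4 = 0.6380

0.6380


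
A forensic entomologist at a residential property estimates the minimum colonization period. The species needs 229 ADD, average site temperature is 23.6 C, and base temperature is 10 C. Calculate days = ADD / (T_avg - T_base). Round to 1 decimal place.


Insect development time:
Effective temperature = avg_temp - T_base = 23.6 - 10 = 13.6 C
Days = ADD / effective_temp = 229 / 13.6 = 16.8 days

16.8


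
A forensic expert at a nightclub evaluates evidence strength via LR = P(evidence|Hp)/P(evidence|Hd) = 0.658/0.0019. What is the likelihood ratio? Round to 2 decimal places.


Likelihood ratio calculation:
LR = P(E|Hp) / P(E|Hd)
LR = 0.658 / 0.0019
LR = 346.32

346.32


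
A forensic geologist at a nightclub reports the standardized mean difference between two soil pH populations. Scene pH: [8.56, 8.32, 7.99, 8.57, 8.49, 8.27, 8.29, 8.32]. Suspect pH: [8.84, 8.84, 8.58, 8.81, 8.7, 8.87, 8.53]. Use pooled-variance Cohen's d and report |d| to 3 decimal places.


Pooled-variance Cohen's d for soil pH comparison:
Scene mean = 66.81 / 8 = 8.35125
Suspect mean = 61.17 / 7 = 8.738571
Scene sample variance s_s^2 = 0.036213
Suspect sample variance s_c^2 = 0.018848
Pooled variance = ((n_s-1)*s_s^2 + (n_c-1)*s_c^2) / (n_s + n_c - 2) = 0.028198
Pooled SD = sqrt(0.028198) = 0.167923
Mean difference = -0.387321
|d| = |-0.387321| / 0.167923 = 2.307

2.307


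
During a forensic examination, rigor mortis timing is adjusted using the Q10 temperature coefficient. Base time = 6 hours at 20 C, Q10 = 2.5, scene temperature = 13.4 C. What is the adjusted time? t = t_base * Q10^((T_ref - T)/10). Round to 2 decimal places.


Rigor mortis time adjustment:
Exponent = (T_ref - T_actual) / 10 = (20 - 13.4) / 10 = 0.66
Q10 factor = 2.5^0.66 = 1.8308
t_adjusted = 6 * 1.8308 = 10.98 hours

10.98


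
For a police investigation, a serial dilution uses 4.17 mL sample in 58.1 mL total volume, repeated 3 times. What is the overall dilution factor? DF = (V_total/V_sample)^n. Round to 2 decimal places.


Dilution factor calculation:
Single dilution = V_total / V_sample = 58.1 / 4.17 ≈ 13.932854
Number of dilutions = 3
Total DF = (58.1 / 4.17)^3 (full precision, rounded at the end) = 2704.71

2704.71


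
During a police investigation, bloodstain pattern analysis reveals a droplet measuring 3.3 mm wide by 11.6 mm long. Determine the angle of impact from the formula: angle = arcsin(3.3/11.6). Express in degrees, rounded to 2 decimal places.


Blood spatter impact angle calculation:
width / length = 3.3 / 11.6 = 0.284483
angle = arcsin(0.284483)
angle = 16.53 degrees

16.53


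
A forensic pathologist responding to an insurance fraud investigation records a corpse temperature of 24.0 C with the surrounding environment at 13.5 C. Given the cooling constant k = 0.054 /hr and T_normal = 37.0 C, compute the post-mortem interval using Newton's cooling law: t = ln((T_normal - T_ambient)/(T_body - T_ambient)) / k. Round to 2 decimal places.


Using Newton's law of cooling:
t = ln((T_normal - T_ambient) / (T_body - T_ambient)) / k
T_normal - T_ambient = 23.5
T_body - T_ambient = 10.5
Ratio = 2.238095
ln(ratio) = 0.805625
t = 0.805625 / 0.054 = 14.92 hours

14.92


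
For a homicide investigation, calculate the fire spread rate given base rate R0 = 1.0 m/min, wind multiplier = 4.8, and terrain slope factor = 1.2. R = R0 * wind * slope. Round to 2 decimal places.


Fire spread rate calculation:
R = R0 * wind_factor * slope_factor
= 1.0 * 4.8 * 1.2
= 4.8 * 1.2
= 5.76 m/min

5.76


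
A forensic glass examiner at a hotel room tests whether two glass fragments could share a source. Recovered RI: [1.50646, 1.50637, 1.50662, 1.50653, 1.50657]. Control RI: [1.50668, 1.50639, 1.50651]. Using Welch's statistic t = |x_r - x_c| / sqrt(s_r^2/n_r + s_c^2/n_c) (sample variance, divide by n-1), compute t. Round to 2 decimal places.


Welch's t-criterion for glass RI comparison:
Recovered mean = sum / n_r = 7.53255 / 5 = 1.50651
Control mean = sum / n_c = 4.51958 / 3 = 1.5065267
Recovered sample variance s_r^2 = 9.55e-09
Control sample variance s_c^2 = 2.12333e-08
Welch SE (unpooled) = sqrt(s_r^2/n_r + s_c^2/n_c) = sqrt(1.91e-09 + 7.07778e-09) = sqrt(8.98778e-09) = 9.48039e-05
|mean_r - mean_c| = 1.66667e-05
t = 1.66667e-05 / 9.48039e-05 = 0.18

0.18


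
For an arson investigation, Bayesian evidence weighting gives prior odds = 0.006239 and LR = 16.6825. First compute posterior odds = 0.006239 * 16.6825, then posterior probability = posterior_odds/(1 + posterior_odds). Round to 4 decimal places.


Bayesian evidence evaluation:
Posterior odds = prior_odds * LR = 0.006239 * 16.6825 = 0.1040821
Posterior probability = posterior_odds / (1 + posterior_odds)
= 0.1040821 / (1 + 0.1040821)
= 0.1040821 / 1.1040821
= 0.0943

0.0943


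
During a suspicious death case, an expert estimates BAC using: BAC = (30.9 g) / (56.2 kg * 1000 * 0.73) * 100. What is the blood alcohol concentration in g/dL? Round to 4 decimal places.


Applying the Widmark formula:
BAC = (dose_g / (body_wt * 1000 * r)) * 100
Denominator = 56.2 * 1000 * 0.73 = 41026
BAC = (30.9 / 41026) * 100
BAC = 0.0753 g/dL

0.0753


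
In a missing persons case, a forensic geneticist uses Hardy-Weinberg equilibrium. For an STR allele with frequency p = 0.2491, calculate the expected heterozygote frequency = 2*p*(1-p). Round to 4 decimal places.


Hardy-Weinberg heterozygote frequency:
q = 1 - p = 1 - 0.2491 = 0.7509
2pq = 2 * 0.2491 * 0.7509 = 0.3741

0.3741


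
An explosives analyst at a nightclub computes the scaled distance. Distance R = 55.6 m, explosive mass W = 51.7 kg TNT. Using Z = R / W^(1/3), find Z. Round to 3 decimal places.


Scaled distance calculation:
W^(1/3) = 51.7^(1/3) = 3.725319
Z = R / W^(1/3) = 55.6 / 3.725319
Z = 14.925 m/kg^(1/3)

14.925


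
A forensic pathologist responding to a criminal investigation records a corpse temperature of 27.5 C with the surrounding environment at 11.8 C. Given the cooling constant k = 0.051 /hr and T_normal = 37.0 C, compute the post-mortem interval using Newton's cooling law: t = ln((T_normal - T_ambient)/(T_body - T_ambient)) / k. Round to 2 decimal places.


Using Newton's law of cooling:
t = ln((T_normal - T_ambient) / (T_body - T_ambient)) / k
T_normal - T_ambient = 25.2
T_body - T_ambient = 15.7
Ratio = 1.605096
ln(ratio) = 0.473184
t = 0.473184 / 0.051 = 9.28 hours

9.28


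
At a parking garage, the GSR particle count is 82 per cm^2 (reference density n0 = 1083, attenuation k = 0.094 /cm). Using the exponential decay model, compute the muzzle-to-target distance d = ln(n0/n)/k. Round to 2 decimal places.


GSR distance calculation:
n0/n = 1083 / 82 = 13.207317
ln(n0/n) = 2.580771
d = 2.580771 / 0.094 = 27.46 cm

27.46


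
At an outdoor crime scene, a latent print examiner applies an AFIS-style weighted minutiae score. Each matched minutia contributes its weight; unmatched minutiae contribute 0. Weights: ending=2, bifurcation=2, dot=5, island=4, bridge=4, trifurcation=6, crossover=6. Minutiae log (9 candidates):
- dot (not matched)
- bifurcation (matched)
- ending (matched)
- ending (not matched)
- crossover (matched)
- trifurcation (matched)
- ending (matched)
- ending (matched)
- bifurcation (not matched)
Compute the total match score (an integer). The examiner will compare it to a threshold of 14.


Weighted minutiae match score:
  dot: not matched, +0
  bifurcation: matched, +2 (running total 2)
  ending: matched, +2 (running total 4)
  ending: not matched, +0
  crossover: matched, +6 (running total 10)
  trifurcation: matched, +6 (running total 16)
  ending: matched, +2 (running total 18)
  ending: matched, +2 (running total 20)
  bifurcation: not matched, +0
Total score = 20
Threshold = 14; verdict = identification

20


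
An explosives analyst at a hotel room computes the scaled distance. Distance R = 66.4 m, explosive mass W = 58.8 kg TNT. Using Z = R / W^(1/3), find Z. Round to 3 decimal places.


Scaled distance calculation:
W^(1/3) = 58.8^(1/3) = 3.888593
Z = R / W^(1/3) = 66.4 / 3.888593
Z = 17.076 m/kg^(1/3)

17.076


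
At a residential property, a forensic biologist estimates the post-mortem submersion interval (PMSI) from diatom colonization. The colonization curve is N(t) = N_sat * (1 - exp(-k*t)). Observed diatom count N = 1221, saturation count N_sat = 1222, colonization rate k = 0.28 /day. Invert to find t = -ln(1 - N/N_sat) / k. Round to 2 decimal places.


PMSI from diatom colonization curve:
N / N_sat = 1221 / 1222 = 0.999182
1 - N/N_sat = 0.000818
ln(1 - N/N_sat) = -7.108648
t = -ln(1 - N/N_sat) / k = -(-7.108648) / 0.28 = 25.39 days

25.39


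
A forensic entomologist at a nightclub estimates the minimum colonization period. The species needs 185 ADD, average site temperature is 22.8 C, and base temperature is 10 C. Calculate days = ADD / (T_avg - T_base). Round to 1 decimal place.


Insect development time:
Effective temperature = avg_temp - T_base = 22.8 - 10 = 12.8 C
Days = ADD / effective_temp = 185 / 12.8 = 14.5 days

14.5


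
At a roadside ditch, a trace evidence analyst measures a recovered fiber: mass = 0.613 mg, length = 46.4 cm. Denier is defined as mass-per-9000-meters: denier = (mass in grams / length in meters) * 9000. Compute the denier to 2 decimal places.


Denier calculation:
Mass in grams = 0.613 mg / 1000 = 0.000613 g
Length in meters = 46.4 cm / 100 = 0.464 m
Linear density = mass / length = 0.000613 / 0.464 = 0.00132112 g/m
Denier = (g/m) * 9000 = 0.00132112 * 9000 = 11.89

11.89


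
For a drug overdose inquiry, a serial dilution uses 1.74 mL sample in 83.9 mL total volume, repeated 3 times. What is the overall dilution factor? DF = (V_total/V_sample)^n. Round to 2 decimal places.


Dilution factor calculation:
Single dilution = V_total / V_sample = 83.9 / 1.74 ≈ 48.218391
Number of dilutions = 3
Total DF = (83.9 / 1.74)^3 (full precision, rounded at the end) = 112108.40

112108.40


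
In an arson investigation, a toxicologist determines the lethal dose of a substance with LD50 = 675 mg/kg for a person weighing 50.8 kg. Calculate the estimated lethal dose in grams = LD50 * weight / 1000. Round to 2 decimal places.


Lethal dose calculation:
Lethal dose = LD50 * body_weight / 1000
= 675 * 50.8 / 1000
= 34290 / 1000
= 34.29 g

34.29


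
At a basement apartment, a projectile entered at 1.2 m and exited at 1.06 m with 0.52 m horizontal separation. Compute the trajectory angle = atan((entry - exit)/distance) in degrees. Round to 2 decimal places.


Bullet trajectory angle:
Height difference = 1.2 - 1.06 = 0.14 m
angle = atan(0.14 / 0.52)
angle = atan(0.269231)
angle = 15.07 degrees

15.07


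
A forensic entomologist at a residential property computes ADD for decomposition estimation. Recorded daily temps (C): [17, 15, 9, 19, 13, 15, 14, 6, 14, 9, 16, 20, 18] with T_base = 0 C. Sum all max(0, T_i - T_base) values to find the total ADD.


Computing ADD day by day:
Day 1: max(0, 17 - 0) = 17
Day 2: max(0, 15 - 0) = 15
Day 3: max(0, 9 - 0) = 9
Day 4: max(0, 19 - 0) = 19
Day 5: max(0, 13 - 0) = 13
Day 6: max(0, 15 - 0) = 15
Day 7: max(0, 14 - 0) = 14
Day 8: max(0, 6 - 0) = 6
Day 9: max(0, 14 - 0) = 14
Day 10: max(0, 9 - 0) = 9
Day 11: max(0, 16 - 0) = 16
Day 12: max(0, 20 - 0) = 20
Day 13: max(0, 18 - 0) = 18
Total ADD = 185

185


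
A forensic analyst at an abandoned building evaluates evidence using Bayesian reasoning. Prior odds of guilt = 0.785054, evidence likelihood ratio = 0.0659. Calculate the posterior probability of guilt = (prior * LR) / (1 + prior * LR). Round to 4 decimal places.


Bayesian evidence evaluation:
Posterior odds = prior_odds * LR = 0.785054 * 0.0659 = 0.05173506
Posterior probability = posterior_odds / (1 + posterior_odds)
= 0.05173506 / (1 + 0.05173506)
= 0.05173506 / 1.05173506
= 0.0492

0.0492


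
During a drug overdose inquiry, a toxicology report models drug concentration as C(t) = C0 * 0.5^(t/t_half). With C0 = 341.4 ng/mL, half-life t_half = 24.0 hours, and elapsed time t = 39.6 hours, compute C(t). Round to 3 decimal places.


Drug concentration decay:
Number of half-lives = t / t_half = 39.6 / 24.0 = 1.65
Decay factor = 0.5^1.65 = 0.31864016
C(t) = 341.4 * 0.31864016 = 108.784 ng/mL

108.784


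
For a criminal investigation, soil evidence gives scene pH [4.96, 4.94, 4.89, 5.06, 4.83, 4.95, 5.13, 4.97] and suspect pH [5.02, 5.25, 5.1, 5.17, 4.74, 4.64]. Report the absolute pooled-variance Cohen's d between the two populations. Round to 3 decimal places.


Pooled-variance Cohen's d for soil pH comparison:
Scene mean = 39.73 / 8 = 4.96625
Suspect mean = 29.92 / 6 = 4.986667
Scene sample variance s_s^2 = 0.008712
Suspect sample variance s_c^2 = 0.059587
Pooled variance = ((n_s-1)*s_s^2 + (n_c-1)*s_c^2) / (n_s + n_c - 2) = 0.02991
Pooled SD = sqrt(0.02991) = 0.172945
Mean difference = -0.020417
|d| = |-0.020417| / 0.172945 = 0.118

0.118


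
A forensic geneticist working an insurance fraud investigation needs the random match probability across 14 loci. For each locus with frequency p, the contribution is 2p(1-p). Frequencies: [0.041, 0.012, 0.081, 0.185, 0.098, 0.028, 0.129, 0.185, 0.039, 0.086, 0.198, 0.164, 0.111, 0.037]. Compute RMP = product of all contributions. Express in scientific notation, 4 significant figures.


Computing RMP for 14 loci:
Locus 1: 2 * 0.041 * 0.959 = 0.078638
Locus 2: 2 * 0.012 * 0.988 = 0.023712
Locus 3: 2 * 0.081 * 0.919 = 0.148878
Locus 4: 2 * 0.185 * 0.815 = 0.30155
Locus 5: 2 * 0.098 * 0.902 = 0.176792
Locus 6: 2 * 0.028 * 0.972 = 0.054432
Locus 7: 2 * 0.129 * 0.871 = 0.224718
Locus 8: 2 * 0.185 * 0.815 = 0.30155
Locus 9: 2 * 0.039 * 0.961 = 0.074958
Locus 10: 2 * 0.086 * 0.914 = 0.157208
Locus 11: 2 * 0.198 * 0.802 = 0.317592
Locus 12: 2 * 0.164 * 0.836 = 0.274208
Locus 13: 2 * 0.111 * 0.889 = 0.197358
Locus 14: 2 * 0.037 * 0.963 = 0.071262
RMP = 7.879e-13

7.879e-13


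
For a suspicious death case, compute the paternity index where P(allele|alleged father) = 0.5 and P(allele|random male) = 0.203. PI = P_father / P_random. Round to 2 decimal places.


Paternity Index calculation:
PI = P(allele|father) / P(allele|random)
PI = 0.5 / 0.203
PI = 2.46

2.46


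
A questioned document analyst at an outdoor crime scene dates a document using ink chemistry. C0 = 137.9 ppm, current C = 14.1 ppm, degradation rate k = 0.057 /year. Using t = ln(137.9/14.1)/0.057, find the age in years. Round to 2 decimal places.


Document age estimation:
C0/C = 137.9 / 14.1 = 9.780142
ln(C0/C) = 2.280354
t = 2.280354 / 0.057 = 40.01 years

40.01


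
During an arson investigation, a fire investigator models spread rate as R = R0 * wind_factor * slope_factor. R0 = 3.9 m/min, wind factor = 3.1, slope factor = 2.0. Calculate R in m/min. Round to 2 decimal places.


Fire spread rate calculation:
R = R0 * wind_factor * slope_factor
= 3.9 * 3.1 * 2.0
= 12.09 * 2.0
= 24.18 m/min

24.18


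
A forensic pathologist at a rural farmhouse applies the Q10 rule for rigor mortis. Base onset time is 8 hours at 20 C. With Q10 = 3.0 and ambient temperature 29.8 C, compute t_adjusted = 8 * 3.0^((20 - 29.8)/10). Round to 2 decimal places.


Rigor mortis time adjustment:
Exponent = (T_ref - T_actual) / 10 = (20 - 29.8) / 10 = -0.98
Q10 factor = 3.0^-0.98 = 0.34074
t_adjusted = 8 * 0.34074 = 2.73 hours

2.73


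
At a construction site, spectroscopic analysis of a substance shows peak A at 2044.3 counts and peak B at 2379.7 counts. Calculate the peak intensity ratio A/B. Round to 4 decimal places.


Spectral peak ratio:
Peak A = 2044.3 counts
Peak B = 2379.7 counts
Ratio = 2044.3 / 2379.7 = 0.8591

0.8591


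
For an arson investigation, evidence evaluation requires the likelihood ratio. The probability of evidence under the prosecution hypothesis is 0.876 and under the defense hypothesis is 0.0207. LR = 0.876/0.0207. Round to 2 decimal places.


Likelihood ratio calculation:
LR = P(E|Hp) / P(E|Hd)
LR = 0.876 / 0.0207
LR = 42.32

42.32


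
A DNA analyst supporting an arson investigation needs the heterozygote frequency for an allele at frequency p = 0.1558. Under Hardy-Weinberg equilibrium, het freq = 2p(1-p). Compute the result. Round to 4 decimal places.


Hardy-Weinberg heterozygote frequency:
q = 1 - p = 1 - 0.1558 = 0.8442
2pq = 2 * 0.1558 * 0.8442 = 0.2631

0.2631


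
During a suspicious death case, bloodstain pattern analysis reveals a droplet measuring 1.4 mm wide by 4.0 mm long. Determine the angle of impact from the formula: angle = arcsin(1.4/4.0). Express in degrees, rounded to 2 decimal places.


Blood spatter impact angle calculation:
width / length = 1.4 / 4.0 = 0.35
angle = arcsin(0.35)
angle = 20.49 degrees

20.49


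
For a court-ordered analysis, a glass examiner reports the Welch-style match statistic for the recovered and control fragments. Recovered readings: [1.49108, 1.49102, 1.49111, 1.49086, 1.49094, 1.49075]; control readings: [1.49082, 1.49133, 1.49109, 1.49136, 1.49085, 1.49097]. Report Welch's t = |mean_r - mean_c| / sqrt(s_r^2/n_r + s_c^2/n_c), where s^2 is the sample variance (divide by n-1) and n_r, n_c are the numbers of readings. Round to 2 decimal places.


Welch's t-criterion for glass RI comparison:
Recovered mean = sum / n_r = 8.94576 / 6 = 1.49096
Control mean = sum / n_c = 8.94642 / 6 = 1.49107
Recovered sample variance s_r^2 = 1.9e-08
Control sample variance s_c^2 = 5.46e-08
Welch SE (unpooled) = sqrt(s_r^2/n_r + s_c^2/n_c) = sqrt(3.16667e-09 + 9.1e-09) = sqrt(1.22667e-08) = 0.000110755
|mean_r - mean_c| = 0.00011
t = 0.00011 / 0.000110755 = 0.99

0.99


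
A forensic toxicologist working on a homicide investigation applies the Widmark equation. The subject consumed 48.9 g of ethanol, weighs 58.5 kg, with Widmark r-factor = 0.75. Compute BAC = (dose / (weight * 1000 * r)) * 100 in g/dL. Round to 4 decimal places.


Applying the Widmark formula:
BAC = (dose_g / (body_wt * 1000 * r)) * 100
Denominator = 58.5 * 1000 * 0.75 = 43875
BAC = (48.9 / 43875) * 100
BAC = 0.1115 g/dL

0.1115


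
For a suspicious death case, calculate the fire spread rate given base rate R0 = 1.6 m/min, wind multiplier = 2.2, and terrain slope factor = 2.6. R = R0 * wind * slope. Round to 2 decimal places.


Fire spread rate calculation:
R = R0 * wind_factor * slope_factor
= 1.6 * 2.2 * 2.6
= 3.52 * 2.6
= 9.15 m/min

9.15


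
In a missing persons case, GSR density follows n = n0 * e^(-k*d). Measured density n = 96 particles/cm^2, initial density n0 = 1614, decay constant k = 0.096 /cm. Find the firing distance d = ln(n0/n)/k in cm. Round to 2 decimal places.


GSR distance calculation:
n0/n = 1614 / 96 = 16.8125
ln(n0/n) = 2.822123
d = 2.822123 / 0.096 = 29.40 cm

29.40


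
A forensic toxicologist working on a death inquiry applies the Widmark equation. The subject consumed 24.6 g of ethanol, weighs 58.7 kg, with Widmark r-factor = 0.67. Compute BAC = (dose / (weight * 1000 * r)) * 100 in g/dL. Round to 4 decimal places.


Applying the Widmark formula:
BAC = (dose_g / (body_wt * 1000 * r)) * 100
Denominator = 58.7 * 1000 * 0.67 = 39329
BAC = (24.6 / 39329) * 100
BAC = 0.0625 g/dL

0.0625


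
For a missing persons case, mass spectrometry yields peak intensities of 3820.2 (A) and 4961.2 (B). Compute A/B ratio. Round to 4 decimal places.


Spectral peak ratio:
Peak A = 3820.2 counts
Peak B = 4961.2 counts
Ratio = 3820.2 / 4961.2 = 0.7700

0.7700


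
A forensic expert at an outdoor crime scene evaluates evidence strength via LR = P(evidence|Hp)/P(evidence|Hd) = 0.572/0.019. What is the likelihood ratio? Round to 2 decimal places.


Likelihood ratio calculation:
LR = P(E|Hp) / P(E|Hd)
LR = 0.572 / 0.019
LR = 30.11

30.11


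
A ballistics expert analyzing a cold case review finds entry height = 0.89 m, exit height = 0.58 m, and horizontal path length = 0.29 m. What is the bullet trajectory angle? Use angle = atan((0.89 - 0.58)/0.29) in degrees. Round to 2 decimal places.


Bullet trajectory angle:
Height difference = 0.89 - 0.58 = 0.31 m
angle = atan(0.31 / 0.29)
angle = atan(1.068966)
angle = 46.91 degrees

46.91


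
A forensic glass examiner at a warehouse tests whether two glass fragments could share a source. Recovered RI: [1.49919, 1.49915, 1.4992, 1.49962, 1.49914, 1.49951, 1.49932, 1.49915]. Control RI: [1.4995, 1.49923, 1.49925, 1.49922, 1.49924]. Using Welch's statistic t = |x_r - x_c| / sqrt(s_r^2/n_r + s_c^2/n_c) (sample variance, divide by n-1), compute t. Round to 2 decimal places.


Welch's t-criterion for glass RI comparison:
Recovered mean = sum / n_r = 11.99428 / 8 = 1.499285
Control mean = sum / n_c = 7.49644 / 5 = 1.499288
Recovered sample variance s_r^2 = 3.39714e-08
Control sample variance s_c^2 = 1.417e-08
Welch SE (unpooled) = sqrt(s_r^2/n_r + s_c^2/n_c) = sqrt(4.24643e-09 + 2.834e-09) = sqrt(7.08043e-09) = 8.41453e-05
|mean_r - mean_c| = 3e-06
t = 3e-06 / 8.41453e-05 = 0.04

0.04


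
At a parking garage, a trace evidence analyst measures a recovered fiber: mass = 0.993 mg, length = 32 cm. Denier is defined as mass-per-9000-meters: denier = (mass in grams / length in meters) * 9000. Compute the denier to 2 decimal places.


Denier calculation:
Mass in grams = 0.993 mg / 1000 = 0.000993 g
Length in meters = 32 cm / 100 = 0.32 m
Linear density = mass / length = 0.000993 / 0.32 = 0.00310312 g/m
Denier = (g/m) * 9000 = 0.00310312 * 9000 = 27.93

27.93


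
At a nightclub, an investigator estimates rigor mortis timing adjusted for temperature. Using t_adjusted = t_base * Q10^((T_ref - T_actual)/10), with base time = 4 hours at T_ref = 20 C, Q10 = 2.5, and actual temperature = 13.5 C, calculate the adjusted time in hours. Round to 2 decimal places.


Rigor mortis time adjustment:
Exponent = (T_ref - T_actual) / 10 = (20 - 13.5) / 10 = 0.65
Q10 factor = 2.5^0.65 = 1.8141
t_adjusted = 4 * 1.8141 = 7.26 hours

7.26


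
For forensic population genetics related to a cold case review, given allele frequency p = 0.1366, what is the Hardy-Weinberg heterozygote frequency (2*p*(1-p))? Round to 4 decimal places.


Hardy-Weinberg heterozygote frequency:
q = 1 - p = 1 - 0.1366 = 0.8634
2pq = 2 * 0.1366 * 0.8634 = 0.2359

0.2359


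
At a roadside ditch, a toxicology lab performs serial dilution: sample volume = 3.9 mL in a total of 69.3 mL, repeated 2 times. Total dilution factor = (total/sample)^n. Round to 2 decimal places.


Dilution factor calculation:
Single dilution = V_total / V_sample = 69.3 / 3.9 ≈ 17.769231
Number of dilutions = 2
Total DF = (69.3 / 3.9)^2 (full precision, rounded at the end) = 315.75

315.75


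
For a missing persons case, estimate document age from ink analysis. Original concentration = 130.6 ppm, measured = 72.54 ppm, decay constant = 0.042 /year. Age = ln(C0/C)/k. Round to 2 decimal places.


Document age estimation:
C0/C = 130.6 / 72.54 = 1.800386
ln(C0/C) = 0.588001
t = 0.588001 / 0.042 = 14.00 years

14.00


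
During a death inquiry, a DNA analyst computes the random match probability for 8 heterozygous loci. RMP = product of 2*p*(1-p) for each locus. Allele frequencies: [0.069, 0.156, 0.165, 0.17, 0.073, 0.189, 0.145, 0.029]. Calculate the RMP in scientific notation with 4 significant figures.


Computing RMP for 8 loci:
Locus 1: 2 * 0.069 * 0.931 = 0.128478
Locus 2: 2 * 0.156 * 0.844 = 0.263328
Locus 3: 2 * 0.165 * 0.835 = 0.27555
Locus 4: 2 * 0.17 * 0.83 = 0.2822
Locus 5: 2 * 0.073 * 0.927 = 0.135342
Locus 6: 2 * 0.189 * 0.811 = 0.306558
Locus 7: 2 * 0.145 * 0.855 = 0.24795
Locus 8: 2 * 0.029 * 0.971 = 0.056318
RMP = 1.524e-06

1.524e-06


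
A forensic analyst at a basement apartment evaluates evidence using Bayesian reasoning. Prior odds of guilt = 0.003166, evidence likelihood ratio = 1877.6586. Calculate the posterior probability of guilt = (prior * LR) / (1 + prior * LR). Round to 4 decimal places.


Bayesian evidence evaluation:
Posterior odds = prior_odds * LR = 0.003166 * 1877.6586 = 5.944667
Posterior probability = posterior_odds / (1 + posterior_odds)
= 5.944667 / (1 + 5.944667)
= 5.944667 / 6.944667
= 0.8560

0.8560


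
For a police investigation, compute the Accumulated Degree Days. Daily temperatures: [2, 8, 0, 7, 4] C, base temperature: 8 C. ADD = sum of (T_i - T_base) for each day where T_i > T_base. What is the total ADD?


Computing ADD day by day:
Day 1: max(0, 2 - 8) = 0
Day 2: max(0, 8 - 8) = 0
Day 3: max(0, 0 - 8) = 0
Day 4: max(0, 7 - 8) = 0
Day 5: max(0, 4 - 8) = 0
Total ADD = 0

0


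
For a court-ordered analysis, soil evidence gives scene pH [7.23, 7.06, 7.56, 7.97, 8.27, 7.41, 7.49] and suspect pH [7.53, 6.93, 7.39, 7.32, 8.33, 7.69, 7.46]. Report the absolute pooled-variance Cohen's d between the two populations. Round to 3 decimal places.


Pooled-variance Cohen's d for soil pH comparison:
Scene mean = 52.99 / 7 = 7.57
Suspect mean = 52.65 / 7 = 7.521429
Scene sample variance s_s^2 = 0.1763
Suspect sample variance s_c^2 = 0.182281
Pooled variance = ((n_s-1)*s_s^2 + (n_c-1)*s_c^2) / (n_s + n_c - 2) = 0.17929
Pooled SD = sqrt(0.17929) = 0.423426
Mean difference = 0.048571
|d| = |0.048571| / 0.423426 = 0.115

0.115


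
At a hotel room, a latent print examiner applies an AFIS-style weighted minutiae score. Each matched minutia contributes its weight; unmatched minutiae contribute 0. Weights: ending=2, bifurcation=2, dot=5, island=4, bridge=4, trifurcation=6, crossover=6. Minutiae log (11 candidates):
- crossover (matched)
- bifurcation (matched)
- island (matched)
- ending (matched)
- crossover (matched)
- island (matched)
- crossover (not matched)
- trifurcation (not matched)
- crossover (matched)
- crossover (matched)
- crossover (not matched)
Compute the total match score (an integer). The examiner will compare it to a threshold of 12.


Weighted minutiae match score:
  crossover: matched, +6 (running total 6)
  bifurcation: matched, +2 (running total 8)
  island: matched, +4 (running total 12)
  ending: matched, +2 (running total 14)
  crossover: matched, +6 (running total 20)
  island: matched, +4 (running total 24)
  crossover: not matched, +0
  trifurcation: not matched, +0
  crossover: matched, +6 (running total 30)
  crossover: matched, +6 (running total 36)
  crossover: not matched, +0
Total score = 36
Threshold = 12; verdict = identification

36


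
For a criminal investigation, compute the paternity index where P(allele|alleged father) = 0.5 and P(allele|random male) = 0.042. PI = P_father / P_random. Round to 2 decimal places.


Paternity Index calculation:
PI = P(allele|father) / P(allele|random)
PI = 0.5 / 0.042
PI = 11.90

11.90


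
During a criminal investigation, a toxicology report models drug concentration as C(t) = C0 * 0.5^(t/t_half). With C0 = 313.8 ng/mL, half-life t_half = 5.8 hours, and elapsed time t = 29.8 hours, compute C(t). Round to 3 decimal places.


Drug concentration decay:
Number of half-lives = t / t_half = 29.8 / 5.8 = 5.137931
Decay factor = 0.5^5.137931 = 0.02840067
C(t) = 313.8 * 0.02840067 = 8.912 ng/mL

8.912


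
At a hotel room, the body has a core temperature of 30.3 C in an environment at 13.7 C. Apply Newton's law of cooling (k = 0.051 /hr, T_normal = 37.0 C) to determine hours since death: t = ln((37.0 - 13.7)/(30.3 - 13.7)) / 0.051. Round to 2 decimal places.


Using Newton's law of cooling:
t = ln((T_normal - T_ambient) / (T_body - T_ambient)) / k
T_normal - T_ambient = 23.3
T_body - T_ambient = 16.6
Ratio = 1.403614
ln(ratio) = 0.33905
t = 0.33905 / 0.051 = 6.65 hours

6.65


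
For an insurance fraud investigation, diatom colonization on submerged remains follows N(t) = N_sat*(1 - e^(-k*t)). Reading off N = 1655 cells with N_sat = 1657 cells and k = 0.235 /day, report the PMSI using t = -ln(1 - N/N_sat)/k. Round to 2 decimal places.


PMSI from diatom colonization curve:
N / N_sat = 1655 / 1657 = 0.998793
1 - N/N_sat = 0.001207
ln(1 - N/N_sat) = -6.719617
t = -ln(1 - N/N_sat) / k = -(-6.719617) / 0.235 = 28.59 days

28.59


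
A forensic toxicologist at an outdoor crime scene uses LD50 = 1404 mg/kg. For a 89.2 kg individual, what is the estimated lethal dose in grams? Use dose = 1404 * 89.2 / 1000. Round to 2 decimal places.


Lethal dose calculation:
Lethal dose = LD50 * body_weight / 1000
= 1404 * 89.2 / 1000
= 125236.8 / 1000
= 125.24 g

125.24


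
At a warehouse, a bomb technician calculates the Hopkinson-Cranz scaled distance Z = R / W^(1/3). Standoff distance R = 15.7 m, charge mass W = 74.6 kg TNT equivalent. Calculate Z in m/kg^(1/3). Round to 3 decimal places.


Scaled distance calculation:
W^(1/3) = 74.6^(1/3) = 4.209653
Z = R / W^(1/3) = 15.7 / 4.209653
Z = 3.730 m/kg^(1/3)

3.730


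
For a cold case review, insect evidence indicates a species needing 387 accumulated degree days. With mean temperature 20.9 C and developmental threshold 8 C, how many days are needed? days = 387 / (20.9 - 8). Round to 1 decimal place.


Insect development time:
Effective temperature = avg_temp - T_base = 20.9 - 8 = 12.9 C
Days = ADD / effective_temp = 387 / 12.9 = 30.0 days

30.0


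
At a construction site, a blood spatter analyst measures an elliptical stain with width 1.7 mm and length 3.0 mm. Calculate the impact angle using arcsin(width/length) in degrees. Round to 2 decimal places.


Blood spatter impact angle calculation:
width / length = 1.7 / 3.0 = 0.566667
angle = arcsin(0.566667)
angle = 34.52 degrees

34.52


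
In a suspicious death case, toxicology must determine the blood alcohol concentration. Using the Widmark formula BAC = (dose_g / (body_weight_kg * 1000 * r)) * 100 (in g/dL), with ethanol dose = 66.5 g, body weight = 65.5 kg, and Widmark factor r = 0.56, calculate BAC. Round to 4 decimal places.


Applying the Widmark formula:
BAC = (dose_g / (body_wt * 1000 * r)) * 100
Denominator = 65.5 * 1000 * 0.56 = 36680
BAC = (66.5 / 36680) * 100
BAC = 0.1813 g/dL

0.1813


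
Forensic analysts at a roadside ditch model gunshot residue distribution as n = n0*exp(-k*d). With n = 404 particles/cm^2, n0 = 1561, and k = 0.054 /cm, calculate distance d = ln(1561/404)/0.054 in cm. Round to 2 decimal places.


GSR distance calculation:
n0/n = 1561 / 404 = 3.863861
ln(n0/n) = 1.351667
d = 1.351667 / 0.054 = 25.03 cm

25.03


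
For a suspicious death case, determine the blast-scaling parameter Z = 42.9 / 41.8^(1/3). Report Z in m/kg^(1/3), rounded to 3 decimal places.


Scaled distance calculation:
W^(1/3) = 41.8^(1/3) = 3.4705
Z = R / W^(1/3) = 42.9 / 3.4705
Z = 12.361 m/kg^(1/3)

12.361


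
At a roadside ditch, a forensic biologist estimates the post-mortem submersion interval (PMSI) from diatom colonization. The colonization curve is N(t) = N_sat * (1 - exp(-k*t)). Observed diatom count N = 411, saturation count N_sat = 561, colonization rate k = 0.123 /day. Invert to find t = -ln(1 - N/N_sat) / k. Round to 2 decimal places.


PMSI from diatom colonization curve:
N / N_sat = 411 / 561 = 0.73262
1 - N/N_sat = 0.26738
ln(1 - N/N_sat) = -1.319084
t = -ln(1 - N/N_sat) / k = -(-1.319084) / 0.123 = 10.72 days

10.72


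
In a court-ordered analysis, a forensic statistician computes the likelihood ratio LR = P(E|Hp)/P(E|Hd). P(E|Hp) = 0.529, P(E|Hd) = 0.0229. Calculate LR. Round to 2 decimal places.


Likelihood ratio calculation:
LR = P(E|Hp) / P(E|Hd)
LR = 0.529 / 0.0229
LR = 23.10

23.10


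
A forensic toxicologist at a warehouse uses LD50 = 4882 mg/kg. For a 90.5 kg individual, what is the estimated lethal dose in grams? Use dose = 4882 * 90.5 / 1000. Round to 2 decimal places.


Lethal dose calculation:
Lethal dose = LD50 * body_weight / 1000
= 4882 * 90.5 / 1000
= 441821 / 1000
= 441.82 g

441.82


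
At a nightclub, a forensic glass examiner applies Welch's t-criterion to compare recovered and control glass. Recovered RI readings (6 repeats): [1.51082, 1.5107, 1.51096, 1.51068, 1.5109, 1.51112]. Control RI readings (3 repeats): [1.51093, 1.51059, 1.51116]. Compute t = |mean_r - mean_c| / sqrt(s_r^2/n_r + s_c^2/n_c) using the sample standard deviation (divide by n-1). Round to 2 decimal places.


Welch's t-criterion for glass RI comparison:
Recovered mean = sum / n_r = 9.06518 / 6 = 1.5108633
Control mean = sum / n_c = 4.53268 / 3 = 1.5108933
Recovered sample variance s_r^2 = 2.77467e-08
Control sample variance s_c^2 = 8.22333e-08
Welch SE (unpooled) = sqrt(s_r^2/n_r + s_c^2/n_c) = sqrt(4.62444e-09 + 2.74111e-08) = sqrt(3.20355e-08) = 0.000178985
|mean_r - mean_c| = 3e-05
t = 3e-05 / 0.000178985 = 0.17

0.17


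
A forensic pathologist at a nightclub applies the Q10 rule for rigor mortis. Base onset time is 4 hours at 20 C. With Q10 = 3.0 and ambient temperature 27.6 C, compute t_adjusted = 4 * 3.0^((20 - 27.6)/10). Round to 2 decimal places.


Rigor mortis time adjustment:
Exponent = (T_ref - T_actual) / 10 = (20 - 27.6) / 10 = -0.76
Q10 factor = 3.0^-0.76 = 0.4339
t_adjusted = 4 * 0.4339 = 1.74 hours

1.74


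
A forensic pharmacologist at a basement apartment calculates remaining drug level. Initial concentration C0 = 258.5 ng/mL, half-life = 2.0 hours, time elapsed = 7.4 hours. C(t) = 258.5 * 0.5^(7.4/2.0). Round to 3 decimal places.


Drug concentration decay:
Number of half-lives = t / t_half = 7.4 / 2.0 = 3.7
Decay factor = 0.5^3.7 = 0.07694653
C(t) = 258.5 * 0.07694653 = 19.891 ng/mL

19.891


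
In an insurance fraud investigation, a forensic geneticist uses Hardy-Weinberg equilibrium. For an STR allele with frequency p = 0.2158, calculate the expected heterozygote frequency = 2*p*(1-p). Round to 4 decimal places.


Hardy-Weinberg heterozygote frequency:
q = 1 - p = 1 - 0.2158 = 0.7842
2pq = 2 * 0.2158 * 0.7842 = 0.3385

0.3385


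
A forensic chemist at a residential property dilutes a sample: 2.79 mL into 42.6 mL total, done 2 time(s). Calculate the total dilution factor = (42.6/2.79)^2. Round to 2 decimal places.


Dilution factor calculation:
Single dilution = V_total / V_sample = 42.6 / 2.79 ≈ 15.268817
Number of dilutions = 2
Total DF = (42.6 / 2.79)^2 (full precision, rounded at the end) = 233.14

233.14


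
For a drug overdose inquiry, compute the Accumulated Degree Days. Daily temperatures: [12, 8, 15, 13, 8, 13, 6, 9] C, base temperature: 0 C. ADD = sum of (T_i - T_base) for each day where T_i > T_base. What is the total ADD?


Computing ADD day by day:
Day 1: max(0, 12 - 0) = 12
Day 2: max(0, 8 - 0) = 8
Day 3: max(0, 15 - 0) = 15
Day 4: max(0, 13 - 0) = 13
Day 5: max(0, 8 - 0) = 8
Day 6: max(0, 13 - 0) = 13
Day 7: max(0, 6 - 0) = 6
Day 8: max(0, 9 - 0) = 9
Total ADD = 84

84


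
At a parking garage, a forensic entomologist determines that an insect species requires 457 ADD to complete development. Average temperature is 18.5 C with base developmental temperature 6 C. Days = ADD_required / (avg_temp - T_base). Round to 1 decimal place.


Insect development time:
Effective temperature = avg_temp - T_base = 18.5 - 6 = 12.5 C
Days = ADD / effective_temp = 457 / 12.5 = 36.6 days

36.6


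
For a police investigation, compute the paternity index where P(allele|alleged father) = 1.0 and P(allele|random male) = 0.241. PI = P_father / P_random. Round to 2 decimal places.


Paternity Index calculation:
PI = P(allele|father) / P(allele|random)
PI = 1.0 / 0.241
PI = 4.15

4.15


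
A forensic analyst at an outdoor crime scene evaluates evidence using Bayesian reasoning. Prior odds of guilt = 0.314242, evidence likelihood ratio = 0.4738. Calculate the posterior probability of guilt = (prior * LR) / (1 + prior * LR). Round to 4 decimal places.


Bayesian evidence evaluation:
Posterior odds = prior_odds * LR = 0.314242 * 0.4738 = 0.1488879
Posterior probability = posterior_odds / (1 + posterior_odds)
= 0.1488879 / (1 + 0.1488879)
= 0.1488879 / 1.1488879
= 0.1296

0.1296
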